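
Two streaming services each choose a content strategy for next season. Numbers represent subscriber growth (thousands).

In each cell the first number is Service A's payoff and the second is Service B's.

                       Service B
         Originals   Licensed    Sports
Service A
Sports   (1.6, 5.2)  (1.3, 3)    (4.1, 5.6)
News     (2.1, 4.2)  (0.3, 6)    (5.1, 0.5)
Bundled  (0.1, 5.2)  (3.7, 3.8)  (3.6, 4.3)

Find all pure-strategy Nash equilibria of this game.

This game has no pure Nash equilibrium.

(Sports, Originals): Service A can switch to News (1.6 → 2.1). Not NE.
(Sports, Licensed): Service A can switch to Bundled (1.3 → 3.7). Not NE.
(Sports, Sports): Service A can switch to News (4.1 → 5.1). Not NE.
(News, Originals): Service B can switch to Licensed (4.2 → 6). Not NE.
(News, Licensed): Service A can switch to Sports (0.3 → 1.3). Not NE.
(News, Sports): Service B can switch to Originals (0.5 → 4.2). Not NE.
(The remaining 3 profiles each have a profitable deviation by the same check.)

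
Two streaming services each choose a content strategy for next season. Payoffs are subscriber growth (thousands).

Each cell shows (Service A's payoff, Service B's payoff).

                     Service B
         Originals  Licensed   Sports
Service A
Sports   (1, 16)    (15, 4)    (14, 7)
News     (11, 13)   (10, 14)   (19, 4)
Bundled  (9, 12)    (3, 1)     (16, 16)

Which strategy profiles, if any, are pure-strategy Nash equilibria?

This game has no pure Nash equilibrium.

(Sports, Originals): Service A can switch to News (1 → 11). Not NE.
(Sports, Licensed): Service B can switch to Originals (4 → 16). Not NE.
(Sports, Sports): Service A can switch to News (14 → 19). Not NE.
(News, Originals): Service B can switch to Licensed (13 → 14). Not NE.
(News, Licensed): Service A can switch to Sports (10 → 15). Not NE.
(News, Sports): Service B can switch to Originals (4 → 13). Not NE.
(The remaining 3 profiles each have a profitable deviation by the same check.)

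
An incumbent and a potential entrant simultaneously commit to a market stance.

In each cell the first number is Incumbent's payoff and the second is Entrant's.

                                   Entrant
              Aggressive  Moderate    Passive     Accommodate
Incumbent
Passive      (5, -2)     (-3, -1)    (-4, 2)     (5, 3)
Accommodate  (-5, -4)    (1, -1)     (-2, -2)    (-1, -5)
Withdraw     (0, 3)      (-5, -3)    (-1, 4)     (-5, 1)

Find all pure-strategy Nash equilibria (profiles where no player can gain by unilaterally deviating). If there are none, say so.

(Passive, Accommodate); (Accommodate, Moderate); (Withdraw, Passive)

(Passive, Aggressive): Entrant can switch to Moderate (-2 → -1). Not NE.
(Passive, Moderate): Incumbent can switch to Accommodate (-3 → 1). Not NE.
(Passive, Passive): Incumbent can switch to Accommodate (-4 → -2). Not NE.
(Passive, Accommodate): Incumbent gets 5, best alternative -1; Entrant gets 3, best alternative 2. No profitable deviation — NE.
(Accommodate, Aggressive): Incumbent can switch to Passive (-5 → 5). Not NE.
(Accommodate, Moderate): Incumbent gets 1, best alternative -3; Entrant gets -1, best alternative -2. No profitable deviation — NE.
(Accommodate, Passive): Incumbent can switch to Withdraw (-2 → -1). Not NE.
(Accommodate, Accommodate): Incumbent can switch to Passive (-1 → 5). Not NE.
(Withdraw, Passive): Incumbent gets -1, best alternative -2; Entrant gets 4, best alternative 3. No profitable deviation — NE.
(The remaining 3 profiles each have a profitable deviation by the same check.)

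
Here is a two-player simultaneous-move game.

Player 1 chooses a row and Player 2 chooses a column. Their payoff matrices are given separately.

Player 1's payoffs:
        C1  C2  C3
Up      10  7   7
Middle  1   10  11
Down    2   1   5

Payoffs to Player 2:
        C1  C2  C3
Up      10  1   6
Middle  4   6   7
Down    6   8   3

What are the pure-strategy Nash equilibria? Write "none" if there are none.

Pure-strategy Nash equilibria: (Up, C1), (Middle, C3)

For each player, find the best response to each opponent profile; mutual best responses are the pure NE.
Player 1 against C1: payoffs 10, 1, 2 → best response Up.
Player 1 against C2: payoffs 7, 10, 1 → best response Middle.
Player 1 against C3: payoffs 7, 11, 5 → best response Middle.
Player 2 against Up: payoffs 10, 1, 6 → best response C1.
Player 2 against Middle: payoffs 4, 6, 7 → best response C3.
Player 2 against Down: payoffs 6, 8, 3 → best response C2.
Mutual best responses: (Up, C1); (Middle, C3).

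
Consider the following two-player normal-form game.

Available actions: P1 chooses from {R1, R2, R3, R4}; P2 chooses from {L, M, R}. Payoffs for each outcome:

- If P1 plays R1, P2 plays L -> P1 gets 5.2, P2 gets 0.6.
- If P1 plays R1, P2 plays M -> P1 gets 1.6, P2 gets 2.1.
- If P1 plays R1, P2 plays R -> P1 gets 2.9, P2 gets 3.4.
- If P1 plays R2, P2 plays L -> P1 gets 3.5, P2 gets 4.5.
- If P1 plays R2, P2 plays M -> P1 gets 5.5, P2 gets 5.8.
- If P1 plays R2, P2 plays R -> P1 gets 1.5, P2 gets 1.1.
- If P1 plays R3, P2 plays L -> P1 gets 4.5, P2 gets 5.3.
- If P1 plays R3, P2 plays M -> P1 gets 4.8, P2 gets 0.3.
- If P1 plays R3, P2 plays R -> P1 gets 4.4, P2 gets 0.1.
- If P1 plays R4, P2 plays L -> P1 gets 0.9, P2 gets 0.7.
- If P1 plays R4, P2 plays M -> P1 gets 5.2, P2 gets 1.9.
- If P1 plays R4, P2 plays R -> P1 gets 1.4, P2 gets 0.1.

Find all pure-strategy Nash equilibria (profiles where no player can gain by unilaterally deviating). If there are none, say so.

(R1, L): P2 can switch to M (0.6 → 2.1). Not NE.
(R1, M): P1 can switch to R2 (1.6 → 5.5). Not NE.
(R1, R): P1 can switch to R3 (2.9 → 4.4). Not NE.
(R2, L): P1 can switch to R1 (3.5 → 5.2). Not NE.
(R2, M): P1 gets 5.5, best alternative 5.2; P2 gets 5.8, best alternative 4.5. No profitable deviation — NE.
(R2, R): P1 can switch to R1 (1.5 → 2.9). Not NE.
(R3, L): P1 can switch to R1 (4.5 → 5.2). Not NE.
(R3, M): P1 can switch to R2 (4.8 → 5.5). Not NE.
(R3, R): P2 can switch to L (0.1 → 5.3). Not NE.
(The remaining 3 profiles each have a profitable deviation by the same check.)

Pure NE: (R2, M)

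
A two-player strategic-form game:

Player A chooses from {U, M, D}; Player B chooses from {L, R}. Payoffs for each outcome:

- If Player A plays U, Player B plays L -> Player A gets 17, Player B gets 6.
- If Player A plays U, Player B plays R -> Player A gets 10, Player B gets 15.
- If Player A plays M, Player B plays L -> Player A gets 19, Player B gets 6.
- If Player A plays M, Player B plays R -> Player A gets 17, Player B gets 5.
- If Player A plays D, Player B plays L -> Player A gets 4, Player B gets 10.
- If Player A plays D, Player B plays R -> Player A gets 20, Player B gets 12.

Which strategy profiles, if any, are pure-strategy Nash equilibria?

(M, L); (D, R)

Player A against L: payoffs 17, 19, 4 → best response M.
Player A against R: payoffs 10, 17, 20 → best response D.
Player B against U: payoffs 6, 15 → best response R.
Player B against M: payoffs 6, 5 → best response L.
Player B against D: payoffs 10, 12 → best response R.
Mutual best responses: (M, L); (D, R).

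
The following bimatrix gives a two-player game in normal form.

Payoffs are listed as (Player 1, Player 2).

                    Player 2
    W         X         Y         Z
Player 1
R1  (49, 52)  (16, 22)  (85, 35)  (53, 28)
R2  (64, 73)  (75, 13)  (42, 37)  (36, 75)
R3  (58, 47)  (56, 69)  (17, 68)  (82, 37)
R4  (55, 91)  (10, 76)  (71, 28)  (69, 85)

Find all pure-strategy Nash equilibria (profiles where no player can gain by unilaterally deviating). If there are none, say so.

There is no pure-strategy Nash equilibrium.

(R1, W): Player 1 can switch to R2 (49 → 64). Not NE.
(R1, X): Player 1 can switch to R2 (16 → 75). Not NE.
(R1, Y): Player 2 can switch to W (35 → 52). Not NE.
(R1, Z): Player 1 can switch to R3 (53 → 82). Not NE.
(R2, W): Player 2 can switch to Z (73 → 75). Not NE.
(R2, X): Player 2 can switch to W (13 → 73). Not NE.
(The remaining 10 profiles each have a profitable deviation by the same check.)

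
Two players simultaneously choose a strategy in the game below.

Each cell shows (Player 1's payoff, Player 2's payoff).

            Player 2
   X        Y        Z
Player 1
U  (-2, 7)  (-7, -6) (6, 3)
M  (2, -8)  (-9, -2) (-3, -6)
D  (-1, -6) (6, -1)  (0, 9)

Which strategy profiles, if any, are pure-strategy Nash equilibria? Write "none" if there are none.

(U, X): Player 1 can switch to M (-2 → 2). Not NE.
(U, Y): Player 1 can switch to D (-7 → 6). Not NE.
(U, Z): Player 2 can switch to X (3 → 7). Not NE.
(M, X): Player 2 can switch to Y (-8 → -2). Not NE.
(M, Y): Player 1 can switch to U (-9 → -7). Not NE.
(M, Z): Player 1 can switch to U (-3 → 6). Not NE.
(D, X): Player 1 can switch to M (-1 → 2). Not NE.
(D, Y): Player 2 can switch to Z (-1 → 9). Not NE.
(D, Z): Player 1 can switch to U (0 → 6). Not NE.

none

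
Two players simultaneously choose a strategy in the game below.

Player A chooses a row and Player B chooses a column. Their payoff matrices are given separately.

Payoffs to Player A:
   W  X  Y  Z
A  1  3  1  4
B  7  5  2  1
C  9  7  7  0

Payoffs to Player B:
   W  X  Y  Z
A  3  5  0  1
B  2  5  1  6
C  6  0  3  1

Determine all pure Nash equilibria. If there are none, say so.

For each strategy profile, look for a profitable unilateral deviation.
(A, W): Player A can switch to B (1 → 7). Not NE.
(A, X): Player A can switch to B (3 → 5). Not NE.
(A, Y): Player A can switch to B (1 → 2). Not NE.
(A, Z): Player B can switch to W (1 → 3). Not NE.
(B, W): Player A can switch to C (7 → 9). Not NE.
(B, X): Player A can switch to C (5 → 7). Not NE.
(C, W): Player A gets 9, best alternative 7; Player B gets 6, best alternative 3. No profitable deviation — NE.
(The remaining 5 profiles each have a profitable deviation by the same check.)

Pure NE: (C, W)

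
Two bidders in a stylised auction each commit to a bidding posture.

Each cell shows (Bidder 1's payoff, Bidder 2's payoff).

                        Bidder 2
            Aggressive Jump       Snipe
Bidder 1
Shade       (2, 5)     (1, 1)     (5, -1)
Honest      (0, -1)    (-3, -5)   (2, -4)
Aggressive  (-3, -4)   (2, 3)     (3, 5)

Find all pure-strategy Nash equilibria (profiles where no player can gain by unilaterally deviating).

(Shade, Aggressive)

(Shade, Aggressive): Bidder 1 gets 2, best alternative 0; Bidder 2 gets 5, best alternative 1. No profitable deviation — NE.
(Shade, Jump): Bidder 1 can switch to Aggressive (1 → 2). Not NE.
(Shade, Snipe): Bidder 2 can switch to Aggressive (-1 → 5). Not NE.
(Honest, Aggressive): Bidder 1 can switch to Shade (0 → 2). Not NE.
(Honest, Jump): Bidder 1 can switch to Shade (-3 → 1). Not NE.
(Honest, Snipe): Bidder 1 can switch to Shade (2 → 5). Not NE.
(Aggressive, Aggressive): Bidder 1 can switch to Shade (-3 → 2). Not NE.
(Aggressive, Jump): Bidder 2 can switch to Snipe (3 → 5). Not NE.
(Aggressive, Snipe): Bidder 1 can switch to Shade (3 → 5). Not NE.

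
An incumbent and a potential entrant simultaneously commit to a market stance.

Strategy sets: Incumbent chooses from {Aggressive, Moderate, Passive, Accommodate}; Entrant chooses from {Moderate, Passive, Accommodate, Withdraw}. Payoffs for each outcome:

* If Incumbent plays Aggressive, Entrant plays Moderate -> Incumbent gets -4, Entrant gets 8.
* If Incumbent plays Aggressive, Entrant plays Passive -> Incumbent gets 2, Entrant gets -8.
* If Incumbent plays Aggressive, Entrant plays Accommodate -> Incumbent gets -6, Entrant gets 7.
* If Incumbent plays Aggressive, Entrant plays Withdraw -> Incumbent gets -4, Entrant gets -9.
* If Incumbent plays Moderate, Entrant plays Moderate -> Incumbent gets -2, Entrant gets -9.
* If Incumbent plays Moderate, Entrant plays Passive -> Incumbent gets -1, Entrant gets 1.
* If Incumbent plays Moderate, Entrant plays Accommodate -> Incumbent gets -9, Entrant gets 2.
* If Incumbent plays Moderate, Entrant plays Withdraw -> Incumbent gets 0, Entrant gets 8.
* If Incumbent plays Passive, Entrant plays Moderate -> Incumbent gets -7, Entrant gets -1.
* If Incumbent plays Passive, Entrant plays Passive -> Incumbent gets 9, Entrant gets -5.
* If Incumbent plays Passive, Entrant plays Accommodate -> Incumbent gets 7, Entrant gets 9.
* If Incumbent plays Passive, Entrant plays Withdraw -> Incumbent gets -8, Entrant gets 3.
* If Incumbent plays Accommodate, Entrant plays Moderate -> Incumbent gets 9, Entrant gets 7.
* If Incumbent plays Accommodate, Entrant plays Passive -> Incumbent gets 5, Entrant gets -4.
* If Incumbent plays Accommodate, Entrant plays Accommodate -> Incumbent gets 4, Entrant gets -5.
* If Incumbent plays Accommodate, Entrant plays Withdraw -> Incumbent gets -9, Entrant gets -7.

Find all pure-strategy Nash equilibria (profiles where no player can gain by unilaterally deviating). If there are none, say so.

For each player, find the best response to each opponent profile; mutual best responses are the pure NE.
Incumbent against Moderate: payoffs -4, -2, -7, 9 → best response Accommodate.
Incumbent against Passive: payoffs 2, -1, 9, 5 → best response Passive.
Incumbent against Accommodate: payoffs -6, -9, 7, 4 → best response Passive.
Incumbent against Withdraw: payoffs -4, 0, -8, -9 → best response Moderate.
Entrant against Aggressive: payoffs 8, -8, 7, -9 → best response Moderate.
Entrant against Moderate: payoffs -9, 1, 2, 8 → best response Withdraw.
Entrant against Passive: payoffs -1, -5, 9, 3 → best response Accommodate.
Entrant against Accommodate: payoffs 7, -4, -5, -7 → best response Moderate.
Mutual best responses: (Moderate, Withdraw); (Passive, Accommodate); (Accommodate, Moderate).

Pure-strategy Nash equilibria: (Moderate, Withdraw); (Passive, Accommodate); (Accommodate, Moderate)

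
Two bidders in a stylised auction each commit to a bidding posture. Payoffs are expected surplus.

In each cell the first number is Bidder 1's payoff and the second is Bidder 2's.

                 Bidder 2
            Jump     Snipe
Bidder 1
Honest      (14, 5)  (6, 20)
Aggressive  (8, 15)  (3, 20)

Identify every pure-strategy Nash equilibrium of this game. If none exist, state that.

Bidder 1 against Jump: payoffs 14, 8 → best response Honest.
Bidder 1 against Snipe: payoffs 6, 3 → best response Honest.
Bidder 2 against Honest: payoffs 5, 20 → best response Snipe.
Bidder 2 against Aggressive: payoffs 15, 20 → best response Snipe.
Mutual best responses: (Honest, Snipe).

The unique pure-strategy Nash equilibrium is (Honest, Snipe).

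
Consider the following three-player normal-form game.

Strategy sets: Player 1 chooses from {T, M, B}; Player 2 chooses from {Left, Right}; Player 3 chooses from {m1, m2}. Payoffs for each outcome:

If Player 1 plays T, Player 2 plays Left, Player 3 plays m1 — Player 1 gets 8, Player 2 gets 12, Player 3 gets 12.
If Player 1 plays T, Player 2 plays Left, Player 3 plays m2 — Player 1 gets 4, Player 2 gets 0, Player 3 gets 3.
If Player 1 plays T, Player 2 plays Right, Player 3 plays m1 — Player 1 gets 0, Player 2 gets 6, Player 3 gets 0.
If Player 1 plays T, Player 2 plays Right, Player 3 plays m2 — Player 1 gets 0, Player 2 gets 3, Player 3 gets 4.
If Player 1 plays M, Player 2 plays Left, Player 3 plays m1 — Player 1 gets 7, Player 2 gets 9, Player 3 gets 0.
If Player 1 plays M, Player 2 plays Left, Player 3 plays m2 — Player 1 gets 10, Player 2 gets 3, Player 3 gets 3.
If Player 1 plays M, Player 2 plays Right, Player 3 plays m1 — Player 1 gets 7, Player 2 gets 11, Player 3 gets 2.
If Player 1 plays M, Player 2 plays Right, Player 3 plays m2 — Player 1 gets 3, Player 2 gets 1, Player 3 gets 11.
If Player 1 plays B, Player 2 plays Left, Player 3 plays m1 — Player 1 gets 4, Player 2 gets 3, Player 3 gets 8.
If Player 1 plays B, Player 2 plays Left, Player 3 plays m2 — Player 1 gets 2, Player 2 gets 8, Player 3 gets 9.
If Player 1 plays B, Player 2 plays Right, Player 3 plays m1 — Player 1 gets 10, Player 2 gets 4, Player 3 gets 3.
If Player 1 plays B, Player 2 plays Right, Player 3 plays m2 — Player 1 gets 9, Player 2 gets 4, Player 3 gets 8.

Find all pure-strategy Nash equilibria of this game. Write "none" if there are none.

For each player, find the best response to each opponent profile; mutual best responses are the pure NE.
Player 1 against (Left, m1): payoffs 8, 7, 4 → best response T.
Player 1 against (Left, m2): payoffs 4, 10, 2 → best response M.
Player 1 against (Right, m1): payoffs 0, 7, 10 → best response B.
Player 1 against (Right, m2): payoffs 0, 3, 9 → best response B.
Player 2 against (T, m1): payoffs 12, 6 → best response Left.
Player 2 against (T, m2): payoffs 0, 3 → best response Right.
Player 2 against (M, m1): payoffs 9, 11 → best response Right.
Player 2 against (M, m2): payoffs 3, 1 → best response Left.
Player 2 against (B, m1): payoffs 3, 4 → best response Right.
Player 2 against (B, m2): payoffs 8, 4 → best response Left.
Player 3 against (T, Left): payoffs 12, 3 → best response m1.
Player 3 against (T, Right): payoffs 0, 4 → best response m2.
Player 3 against (M, Left): payoffs 0, 3 → best response m2.
Player 3 against (M, Right): payoffs 2, 11 → best response m2.
Player 3 against (B, Left): payoffs 8, 9 → best response m2.
Player 3 against (B, Right): payoffs 3, 8 → best response m2.
Mutual best responses: (T, Left, m1); (M, Left, m2).

The pure Nash equilibria are (T, Left, m1) and (M, Left, m2).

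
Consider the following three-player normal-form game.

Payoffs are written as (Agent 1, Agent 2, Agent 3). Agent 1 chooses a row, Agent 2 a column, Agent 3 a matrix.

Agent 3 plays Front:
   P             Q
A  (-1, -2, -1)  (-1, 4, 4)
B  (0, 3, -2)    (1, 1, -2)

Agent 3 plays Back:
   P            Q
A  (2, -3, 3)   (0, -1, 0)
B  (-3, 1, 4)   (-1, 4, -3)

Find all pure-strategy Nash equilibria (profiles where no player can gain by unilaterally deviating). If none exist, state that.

Agent 1 against (P, Front): payoffs -1, 0 → best response B.
Agent 1 against (P, Back): payoffs 2, -3 → best response A.
Agent 1 against (Q, Front): payoffs -1, 1 → best response B.
Agent 1 against (Q, Back): payoffs 0, -1 → best response A.
Agent 2 against (A, Front): payoffs -2, 4 → best response Q.
Agent 2 against (A, Back): payoffs -3, -1 → best response Q.
Agent 2 against (B, Front): payoffs 3, 1 → best response P.
Agent 2 against (B, Back): payoffs 1, 4 → best response Q.
Agent 3 against (A, P): payoffs -1, 3 → best response Back.
Agent 3 against (A, Q): payoffs 4, 0 → best response Front.
Agent 3 against (B, P): payoffs -2, 4 → best response Back.
Agent 3 against (B, Q): payoffs -2, -3 → best response Front.
No profile is a mutual best response for all players.

There is no pure-strategy Nash equilibrium.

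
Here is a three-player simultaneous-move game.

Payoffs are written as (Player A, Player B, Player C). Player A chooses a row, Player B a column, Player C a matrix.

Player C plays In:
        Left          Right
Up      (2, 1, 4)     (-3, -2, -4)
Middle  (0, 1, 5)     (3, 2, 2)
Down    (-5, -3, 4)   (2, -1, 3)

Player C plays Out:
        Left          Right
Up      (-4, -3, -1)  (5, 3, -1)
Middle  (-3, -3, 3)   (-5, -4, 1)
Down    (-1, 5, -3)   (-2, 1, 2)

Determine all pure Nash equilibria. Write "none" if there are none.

(Up, Left, In) and (Up, Right, Out) and (Middle, Right, In)

Player A against (Left, In): payoffs 2, 0, -5 → best response Up.
Player A against (Left, Out): payoffs -4, -3, -1 → best response Down.
Player A against (Right, In): payoffs -3, 3, 2 → best response Middle.
Player A against (Right, Out): payoffs 5, -5, -2 → best response Up.
Player B against (Up, In): payoffs 1, -2 → best response Left.
Player B against (Up, Out): payoffs -3, 3 → best response Right.
Player B against (Middle, In): payoffs 1, 2 → best response Right.
Player B against (Middle, Out): payoffs -3, -4 → best response Left.
Player B against (Down, In): payoffs -3, -1 → best response Right.
Player B against (Down, Out): payoffs 5, 1 → best response Left.
Player C against (Up, Left): payoffs 4, -1 → best response In.
Player C against (Up, Right): payoffs -4, -1 → best response Out.
Player C against (Middle, Left): payoffs 5, 3 → best response In.
Player C against (Middle, Right): payoffs 2, 1 → best response In.
Player C against (Down, Left): payoffs 4, -3 → best response In.
Player C against (Down, Right): payoffs 3, 2 → best response In.
Mutual best responses: (Up, Left, In); (Up, Right, Out); (Middle, Right, In).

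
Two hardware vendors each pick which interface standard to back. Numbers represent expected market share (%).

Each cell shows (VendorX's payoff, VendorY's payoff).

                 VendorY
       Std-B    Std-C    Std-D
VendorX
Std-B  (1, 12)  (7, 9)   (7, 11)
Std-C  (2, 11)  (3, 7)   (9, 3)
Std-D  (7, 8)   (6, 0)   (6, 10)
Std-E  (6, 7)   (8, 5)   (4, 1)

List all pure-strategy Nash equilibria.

VendorX against Std-B: payoffs 1, 2, 7, 6 → best response Std-D.
VendorX against Std-C: payoffs 7, 3, 6, 8 → best response Std-E.
VendorX against Std-D: payoffs 7, 9, 6, 4 → best response Std-C.
VendorY against Std-B: payoffs 12, 9, 11 → best response Std-B.
VendorY against Std-C: payoffs 11, 7, 3 → best response Std-B.
VendorY against Std-D: payoffs 8, 0, 10 → best response Std-D.
VendorY against Std-E: payoffs 7, 5, 1 → best response Std-B.
No profile is a mutual best response for all players.

This game has no pure Nash equilibrium.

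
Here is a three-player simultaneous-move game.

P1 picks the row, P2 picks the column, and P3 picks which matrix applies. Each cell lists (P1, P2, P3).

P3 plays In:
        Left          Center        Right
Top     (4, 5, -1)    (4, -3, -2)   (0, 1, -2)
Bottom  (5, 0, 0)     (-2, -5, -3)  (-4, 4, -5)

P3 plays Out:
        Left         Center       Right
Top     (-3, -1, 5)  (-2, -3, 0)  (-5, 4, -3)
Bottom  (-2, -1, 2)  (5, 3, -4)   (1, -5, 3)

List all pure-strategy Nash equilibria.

P1 against (Left, In): payoffs 4, 5 → best response Bottom.
P1 against (Left, Out): payoffs -3, -2 → best response Bottom.
P1 against (Center, In): payoffs 4, -2 → best response Top.
P1 against (Center, Out): payoffs -2, 5 → best response Bottom.
P1 against (Right, In): payoffs 0, -4 → best response Top.
P1 against (Right, Out): payoffs -5, 1 → best response Bottom.
P2 against (Top, In): payoffs 5, -3, 1 → best response Left.
P2 against (Top, Out): payoffs -1, -3, 4 → best response Right.
P2 against (Bottom, In): payoffs 0, -5, 4 → best response Right.
P2 against (Bottom, Out): payoffs -1, 3, -5 → best response Center.
P3 against (Top, Left): payoffs -1, 5 → best response Out.
P3 against (Top, Center): payoffs -2, 0 → best response Out.
P3 against (Top, Right): payoffs -2, -3 → best response In.
P3 against (Bottom, Left): payoffs 0, 2 → best response Out.
P3 against (Bottom, Center): payoffs -3, -4 → best response In.
P3 against (Bottom, Right): payoffs -5, 3 → best response Out.
No profile is a mutual best response for all players.

This game has no pure Nash equilibrium.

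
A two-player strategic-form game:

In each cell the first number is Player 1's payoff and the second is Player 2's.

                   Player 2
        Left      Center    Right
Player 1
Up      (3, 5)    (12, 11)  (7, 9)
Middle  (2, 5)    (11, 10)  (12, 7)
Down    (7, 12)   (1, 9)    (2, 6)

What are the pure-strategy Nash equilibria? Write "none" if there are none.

The pure Nash equilibria are (Up, Center), (Down, Left).

(Up, Left): Player 1 can switch to Down (3 → 7). Not NE.
(Up, Center): Player 1 gets 12, best alternative 11; Player 2 gets 11, best alternative 9. No profitable deviation — NE.
(Up, Right): Player 1 can switch to Middle (7 → 12). Not NE.
(Middle, Left): Player 1 can switch to Up (2 → 3). Not NE.
(Middle, Center): Player 1 can switch to Up (11 → 12). Not NE.
(Middle, Right): Player 2 can switch to Center (7 → 10). Not NE.
(Down, Left): Player 1 gets 7, best alternative 3; Player 2 gets 12, best alternative 9. No profitable deviation — NE.
(Down, Center): Player 1 can switch to Up (1 → 12). Not NE.
(Down, Right): Player 1 can switch to Up (2 → 7). Not NE.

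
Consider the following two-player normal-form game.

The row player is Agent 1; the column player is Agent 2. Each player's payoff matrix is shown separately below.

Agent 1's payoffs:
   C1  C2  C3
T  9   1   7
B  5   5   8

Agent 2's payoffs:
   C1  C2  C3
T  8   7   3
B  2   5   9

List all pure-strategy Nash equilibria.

Agent 1 against C1: payoffs 9, 5 → best response T.
Agent 1 against C2: payoffs 1, 5 → best response B.
Agent 1 against C3: payoffs 7, 8 → best response B.
Agent 2 against T: payoffs 8, 7, 3 → best response C1.
Agent 2 against B: payoffs 2, 5, 9 → best response C3.
Mutual best responses: (T, C1); (B, C3).

(T, C1), (B, C3)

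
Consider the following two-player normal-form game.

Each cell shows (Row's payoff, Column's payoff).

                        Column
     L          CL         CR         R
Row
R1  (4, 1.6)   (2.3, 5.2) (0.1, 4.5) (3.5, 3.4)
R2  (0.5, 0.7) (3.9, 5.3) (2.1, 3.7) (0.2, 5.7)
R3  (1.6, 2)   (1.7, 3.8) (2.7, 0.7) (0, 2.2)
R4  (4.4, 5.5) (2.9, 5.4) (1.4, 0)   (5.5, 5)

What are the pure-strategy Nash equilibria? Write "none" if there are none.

The unique pure-strategy Nash equilibrium is (R4, L).

(R1, L): Row can switch to R4 (4 → 4.4). Not NE.
(R1, CL): Row can switch to R2 (2.3 → 3.9). Not NE.
(R1, CR): Row can switch to R2 (0.1 → 2.1). Not NE.
(R1, R): Row can switch to R4 (3.5 → 5.5). Not NE.
(R2, L): Row can switch to R1 (0.5 → 4). Not NE.
(R2, CL): Column can switch to R (5.3 → 5.7). Not NE.
(R2, CR): Row can switch to R3 (2.1 → 2.7). Not NE.
(R2, R): Row can switch to R1 (0.2 → 3.5). Not NE.
(R3, L): Row can switch to R1 (1.6 → 4). Not NE.
(R3, CL): Row can switch to R1 (1.7 → 2.3). Not NE.
(R4, L): Row gets 4.4, best alternative 4; Column gets 5.5, best alternative 5.4. No profitable deviation — NE.
(The remaining 5 profiles each have a profitable deviation by the same check.)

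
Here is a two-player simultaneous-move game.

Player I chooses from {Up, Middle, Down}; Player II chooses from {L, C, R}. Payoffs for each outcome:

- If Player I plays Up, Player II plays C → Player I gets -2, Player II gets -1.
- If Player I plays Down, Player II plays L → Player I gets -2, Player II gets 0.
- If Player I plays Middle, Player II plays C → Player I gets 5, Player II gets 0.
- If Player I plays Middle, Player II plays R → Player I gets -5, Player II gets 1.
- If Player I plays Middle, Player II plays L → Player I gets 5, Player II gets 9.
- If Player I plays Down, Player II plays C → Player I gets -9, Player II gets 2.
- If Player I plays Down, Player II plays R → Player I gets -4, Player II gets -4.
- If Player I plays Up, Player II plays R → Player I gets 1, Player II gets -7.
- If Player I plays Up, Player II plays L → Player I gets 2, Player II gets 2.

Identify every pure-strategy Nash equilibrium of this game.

Pure NE: (Middle, L)

For each strategy profile, look for a profitable unilateral deviation.
(Up, L): Player I can switch to Middle (2 → 5). Not NE.
(Up, C): Player I can switch to Middle (-2 → 5). Not NE.
(Up, R): Player II can switch to L (-7 → 2). Not NE.
(Middle, L): Player I gets 5, best alternative 2; Player II gets 9, best alternative 1. No profitable deviation — NE.
(Middle, C): Player II can switch to L (0 → 9). Not NE.
(Middle, R): Player I can switch to Up (-5 → 1). Not NE.
(Down, L): Player I can switch to Up (-2 → 2). Not NE.
(Down, C): Player I can switch to Up (-9 → -2). Not NE.
(Down, R): Player I can switch to Up (-4 → 1). Not NE.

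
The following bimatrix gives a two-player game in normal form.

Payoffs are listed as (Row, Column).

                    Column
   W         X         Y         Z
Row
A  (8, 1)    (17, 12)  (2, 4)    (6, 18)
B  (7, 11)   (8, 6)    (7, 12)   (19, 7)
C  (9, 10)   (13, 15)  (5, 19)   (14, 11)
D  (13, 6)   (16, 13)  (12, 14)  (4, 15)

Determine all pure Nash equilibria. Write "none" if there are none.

Row against W: payoffs 8, 7, 9, 13 → best response D.
Row against X: payoffs 17, 8, 13, 16 → best response A.
Row against Y: payoffs 2, 7, 5, 12 → best response D.
Row against Z: payoffs 6, 19, 14, 4 → best response B.
Column against A: payoffs 1, 12, 4, 18 → best response Z.
Column against B: payoffs 11, 6, 12, 7 → best response Y.
Column against C: payoffs 10, 15, 19, 11 → best response Y.
Column against D: payoffs 6, 13, 14, 15 → best response Z.
No profile is a mutual best response for all players.

No pure-strategy Nash equilibrium.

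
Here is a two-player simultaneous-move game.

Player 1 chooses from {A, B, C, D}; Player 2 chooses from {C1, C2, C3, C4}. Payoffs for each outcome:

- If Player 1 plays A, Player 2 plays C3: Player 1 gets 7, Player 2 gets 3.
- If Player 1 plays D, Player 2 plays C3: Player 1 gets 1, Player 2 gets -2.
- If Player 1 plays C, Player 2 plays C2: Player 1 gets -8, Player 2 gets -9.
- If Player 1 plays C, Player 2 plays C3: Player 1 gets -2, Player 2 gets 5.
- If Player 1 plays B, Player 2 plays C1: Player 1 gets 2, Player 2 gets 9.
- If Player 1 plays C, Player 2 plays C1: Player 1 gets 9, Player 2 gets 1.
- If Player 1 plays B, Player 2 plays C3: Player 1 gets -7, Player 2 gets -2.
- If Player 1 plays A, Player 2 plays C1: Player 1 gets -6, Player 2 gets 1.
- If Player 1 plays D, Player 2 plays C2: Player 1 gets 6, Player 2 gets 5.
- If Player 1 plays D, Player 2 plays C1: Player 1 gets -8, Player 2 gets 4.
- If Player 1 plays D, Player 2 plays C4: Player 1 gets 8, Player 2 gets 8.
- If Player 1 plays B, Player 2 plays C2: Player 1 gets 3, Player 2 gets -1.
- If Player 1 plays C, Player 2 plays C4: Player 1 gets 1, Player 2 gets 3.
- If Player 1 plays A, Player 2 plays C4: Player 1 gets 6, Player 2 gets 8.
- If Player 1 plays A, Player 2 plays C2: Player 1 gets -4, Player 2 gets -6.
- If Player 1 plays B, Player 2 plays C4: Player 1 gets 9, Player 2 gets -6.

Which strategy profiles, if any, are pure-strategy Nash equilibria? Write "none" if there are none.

Player 1 against C1: payoffs -6, 2, 9, -8 → best response C.
Player 1 against C2: payoffs -4, 3, -8, 6 → best response D.
Player 1 against C3: payoffs 7, -7, -2, 1 → best response A.
Player 1 against C4: payoffs 6, 9, 1, 8 → best response B.
Player 2 against A: payoffs 1, -6, 3, 8 → best response C4.
Player 2 against B: payoffs 9, -1, -2, -6 → best response C1.
Player 2 against C: payoffs 1, -9, 5, 3 → best response C3.
Player 2 against D: payoffs 4, 5, -2, 8 → best response C4.
No profile is a mutual best response for all players.

There is no pure-strategy Nash equilibrium.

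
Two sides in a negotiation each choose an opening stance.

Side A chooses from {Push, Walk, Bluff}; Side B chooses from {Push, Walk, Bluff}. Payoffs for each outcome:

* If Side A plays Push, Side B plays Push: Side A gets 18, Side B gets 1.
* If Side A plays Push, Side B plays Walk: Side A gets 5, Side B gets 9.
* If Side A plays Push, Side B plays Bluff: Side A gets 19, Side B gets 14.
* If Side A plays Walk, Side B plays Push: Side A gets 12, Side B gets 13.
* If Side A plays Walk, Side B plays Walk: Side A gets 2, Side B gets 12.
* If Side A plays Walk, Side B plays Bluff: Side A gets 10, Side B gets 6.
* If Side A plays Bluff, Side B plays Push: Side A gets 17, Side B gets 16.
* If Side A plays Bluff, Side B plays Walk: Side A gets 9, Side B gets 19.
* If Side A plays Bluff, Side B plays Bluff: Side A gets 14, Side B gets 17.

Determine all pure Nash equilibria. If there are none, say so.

The pure Nash equilibria are (Push, Bluff) and (Bluff, Walk).

Side A against Push: payoffs 18, 12, 17 → best response Push.
Side A against Walk: payoffs 5, 2, 9 → best response Bluff.
Side A against Bluff: payoffs 19, 10, 14 → best response Push.
Side B against Push: payoffs 1, 9, 14 → best response Bluff.
Side B against Walk: payoffs 13, 12, 6 → best response Push.
Side B against Bluff: payoffs 16, 19, 17 → best response Walk.
Mutual best responses: (Push, Bluff); (Bluff, Walk).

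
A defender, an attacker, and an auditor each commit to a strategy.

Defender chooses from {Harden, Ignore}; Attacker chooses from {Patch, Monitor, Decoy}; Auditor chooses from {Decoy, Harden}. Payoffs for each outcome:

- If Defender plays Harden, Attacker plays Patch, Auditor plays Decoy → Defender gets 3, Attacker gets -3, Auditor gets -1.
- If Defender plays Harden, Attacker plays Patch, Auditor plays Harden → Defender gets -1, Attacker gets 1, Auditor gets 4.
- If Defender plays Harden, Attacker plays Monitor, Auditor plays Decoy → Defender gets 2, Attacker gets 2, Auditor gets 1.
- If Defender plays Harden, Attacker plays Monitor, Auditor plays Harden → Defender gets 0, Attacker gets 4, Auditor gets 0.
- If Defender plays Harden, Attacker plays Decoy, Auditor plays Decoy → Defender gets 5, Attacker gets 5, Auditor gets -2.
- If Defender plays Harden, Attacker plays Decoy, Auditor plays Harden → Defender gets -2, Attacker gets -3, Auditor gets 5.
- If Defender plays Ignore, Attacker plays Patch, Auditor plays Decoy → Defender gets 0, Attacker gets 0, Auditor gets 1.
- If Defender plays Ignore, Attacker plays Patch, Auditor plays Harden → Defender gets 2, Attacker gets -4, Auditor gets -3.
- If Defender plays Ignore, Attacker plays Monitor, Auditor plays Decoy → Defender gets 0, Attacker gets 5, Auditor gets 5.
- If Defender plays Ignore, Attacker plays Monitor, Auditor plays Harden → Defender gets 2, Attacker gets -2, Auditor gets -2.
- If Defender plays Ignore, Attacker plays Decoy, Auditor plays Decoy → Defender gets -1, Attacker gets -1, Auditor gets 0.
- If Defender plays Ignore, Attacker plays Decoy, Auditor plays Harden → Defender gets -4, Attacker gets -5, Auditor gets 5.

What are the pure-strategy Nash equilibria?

No pure-strategy Nash equilibrium.

For each player, find the best response to each opponent profile; mutual best responses are the pure NE.
Defender against (Patch, Decoy): payoffs 3, 0 → best response Harden.
Defender against (Patch, Harden): payoffs -1, 2 → best response Ignore.
Defender against (Monitor, Decoy): payoffs 2, 0 → best response Harden.
Defender against (Monitor, Harden): payoffs 0, 2 → best response Ignore.
Defender against (Decoy, Decoy): payoffs 5, -1 → best response Harden.
Defender against (Decoy, Harden): payoffs -2, -4 → best response Harden.
Attacker against (Harden, Decoy): payoffs -3, 2, 5 → best response Decoy.
Attacker against (Harden, Harden): payoffs 1, 4, -3 → best response Monitor.
Attacker against (Ignore, Decoy): payoffs 0, 5, -1 → best response Monitor.
Attacker against (Ignore, Harden): payoffs -4, -2, -5 → best response Monitor.
Auditor against (Harden, Patch): payoffs -1, 4 → best response Harden.
Auditor against (Harden, Monitor): payoffs 1, 0 → best response Decoy.
Auditor against (Harden, Decoy): payoffs -2, 5 → best response Harden.
Auditor against (Ignore, Patch): payoffs 1, -3 → best response Decoy.
Auditor against (Ignore, Monitor): payoffs 5, -2 → best response Decoy.
Auditor against (Ignore, Decoy): payoffs 0, 5 → best response Harden.
No profile is a mutual best response for all players.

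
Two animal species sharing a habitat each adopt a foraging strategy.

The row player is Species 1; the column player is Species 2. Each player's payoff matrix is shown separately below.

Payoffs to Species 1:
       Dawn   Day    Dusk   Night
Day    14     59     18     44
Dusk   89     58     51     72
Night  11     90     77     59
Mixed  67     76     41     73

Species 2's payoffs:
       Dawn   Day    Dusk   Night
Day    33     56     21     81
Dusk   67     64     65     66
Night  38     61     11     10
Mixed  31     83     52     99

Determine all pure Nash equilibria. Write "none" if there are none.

(Day, Dawn): Species 1 can switch to Dusk (14 → 89). Not NE.
(Day, Day): Species 1 can switch to Night (59 → 90). Not NE.
(Day, Dusk): Species 1 can switch to Dusk (18 → 51). Not NE.
(Day, Night): Species 1 can switch to Dusk (44 → 72). Not NE.
(Dusk, Dawn): Species 1 gets 89, best alternative 67; Species 2 gets 67, best alternative 66. No profitable deviation — NE.
(Dusk, Day): Species 1 can switch to Day (58 → 59). Not NE.
(Dusk, Dusk): Species 1 can switch to Night (51 → 77). Not NE.
(Dusk, Night): Species 1 can switch to Mixed (72 → 73). Not NE.
(Night, Dawn): Species 1 can switch to Day (11 → 14). Not NE.
(Night, Day): Species 1 gets 90, best alternative 76; Species 2 gets 61, best alternative 38. No profitable deviation — NE.
(Night, Dusk): Species 2 can switch to Dawn (11 → 38). Not NE.
(Night, Night): Species 1 can switch to Dusk (59 → 72). Not NE.
(Mixed, Night): Species 1 gets 73, best alternative 72; Species 2 gets 99, best alternative 83. No profitable deviation — NE.
(The remaining 3 profiles each have a profitable deviation by the same check.)

Pure-strategy Nash equilibria: (Dusk, Dawn), (Night, Day), (Mixed, Night)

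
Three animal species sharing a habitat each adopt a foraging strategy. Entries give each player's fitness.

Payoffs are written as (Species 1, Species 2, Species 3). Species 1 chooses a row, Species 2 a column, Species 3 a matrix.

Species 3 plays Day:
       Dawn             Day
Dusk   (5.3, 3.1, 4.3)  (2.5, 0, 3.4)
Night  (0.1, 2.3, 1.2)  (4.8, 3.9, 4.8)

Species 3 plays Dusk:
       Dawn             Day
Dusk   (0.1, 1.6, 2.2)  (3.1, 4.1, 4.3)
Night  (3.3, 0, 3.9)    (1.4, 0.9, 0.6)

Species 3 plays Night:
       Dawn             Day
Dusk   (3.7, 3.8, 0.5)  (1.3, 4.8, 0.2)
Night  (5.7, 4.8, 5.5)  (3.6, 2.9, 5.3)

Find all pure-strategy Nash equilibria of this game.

Pure-strategy Nash equilibria: (Dusk, Dawn, Day); (Dusk, Day, Dusk); (Night, Dawn, Night)

(Dusk, Dawn, Day): Species 1 gets 5.3, best alternative 0.1; Species 2 gets 3.1, best alternative 0; Species 3 gets 4.3, best alternative 2.2. No profitable deviation — NE.
(Dusk, Dawn, Dusk): Species 1 can switch to Night (0.1 → 3.3). Not NE.
(Dusk, Dawn, Night): Species 1 can switch to Night (3.7 → 5.7). Not NE.
(Dusk, Day, Day): Species 1 can switch to Night (2.5 → 4.8). Not NE.
(Dusk, Day, Dusk): Species 1 gets 3.1, best alternative 1.4; Species 2 gets 4.1, best alternative 1.6; Species 3 gets 4.3, best alternative 3.4. No profitable deviation — NE.
(Dusk, Day, Night): Species 1 can switch to Night (1.3 → 3.6). Not NE.
(Night, Dawn, Day): Species 1 can switch to Dusk (0.1 → 5.3). Not NE.
(Night, Dawn, Dusk): Species 2 can switch to Day (0 → 0.9). Not NE.
(Night, Dawn, Night): Species 1 gets 5.7, best alternative 3.7; Species 2 gets 4.8, best alternative 2.9; Species 3 gets 5.5, best alternative 3.9. No profitable deviation — NE.
(The remaining 3 profiles each have a profitable deviation by the same check.)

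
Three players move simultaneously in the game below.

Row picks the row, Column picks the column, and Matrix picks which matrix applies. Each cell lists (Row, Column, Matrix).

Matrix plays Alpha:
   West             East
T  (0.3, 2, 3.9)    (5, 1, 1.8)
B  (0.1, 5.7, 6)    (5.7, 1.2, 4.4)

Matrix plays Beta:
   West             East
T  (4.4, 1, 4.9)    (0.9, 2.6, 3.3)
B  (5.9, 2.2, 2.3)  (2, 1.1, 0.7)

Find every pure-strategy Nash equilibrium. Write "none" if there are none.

(T, West, Alpha): Matrix can switch to Beta (3.9 → 4.9). Not NE.
(T, West, Beta): Row can switch to B (4.4 → 5.9). Not NE.
(T, East, Alpha): Row can switch to B (5 → 5.7). Not NE.
(T, East, Beta): Row can switch to B (0.9 → 2). Not NE.
(B, West, Alpha): Row can switch to T (0.1 → 0.3). Not NE.
(B, West, Beta): Matrix can switch to Alpha (2.3 → 6). Not NE.
(B, East, Alpha): Column can switch to West (1.2 → 5.7). Not NE.
(B, East, Beta): Column can switch to West (1.1 → 2.2). Not NE.

none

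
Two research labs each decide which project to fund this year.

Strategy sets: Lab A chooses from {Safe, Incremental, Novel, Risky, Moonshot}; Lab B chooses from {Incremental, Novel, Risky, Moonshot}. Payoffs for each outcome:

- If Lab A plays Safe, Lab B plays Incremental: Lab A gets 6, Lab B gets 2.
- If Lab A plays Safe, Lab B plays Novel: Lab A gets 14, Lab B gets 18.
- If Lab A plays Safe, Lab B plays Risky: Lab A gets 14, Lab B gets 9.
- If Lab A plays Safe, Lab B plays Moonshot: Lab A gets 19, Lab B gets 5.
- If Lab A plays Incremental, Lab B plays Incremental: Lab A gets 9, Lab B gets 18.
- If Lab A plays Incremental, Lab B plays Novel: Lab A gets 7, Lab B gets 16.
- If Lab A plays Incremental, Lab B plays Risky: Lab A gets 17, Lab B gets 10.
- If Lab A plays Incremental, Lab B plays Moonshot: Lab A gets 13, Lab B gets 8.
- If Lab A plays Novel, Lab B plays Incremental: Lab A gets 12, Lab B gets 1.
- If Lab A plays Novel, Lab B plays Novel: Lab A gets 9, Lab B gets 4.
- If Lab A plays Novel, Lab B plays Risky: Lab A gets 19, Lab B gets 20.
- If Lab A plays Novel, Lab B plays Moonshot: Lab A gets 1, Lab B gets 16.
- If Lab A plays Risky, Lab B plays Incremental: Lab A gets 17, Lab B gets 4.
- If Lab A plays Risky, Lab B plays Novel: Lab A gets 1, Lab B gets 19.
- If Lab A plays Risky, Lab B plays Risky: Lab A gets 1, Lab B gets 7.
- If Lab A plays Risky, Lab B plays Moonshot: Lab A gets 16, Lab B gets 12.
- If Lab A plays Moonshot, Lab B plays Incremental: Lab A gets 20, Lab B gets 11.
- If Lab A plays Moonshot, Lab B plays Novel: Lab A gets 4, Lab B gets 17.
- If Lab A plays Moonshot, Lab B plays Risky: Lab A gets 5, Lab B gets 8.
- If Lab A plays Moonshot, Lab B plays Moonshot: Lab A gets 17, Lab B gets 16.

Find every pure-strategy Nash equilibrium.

Lab A against Incremental: payoffs 6, 9, 12, 17, 20 → best response Moonshot.
Lab A against Novel: payoffs 14, 7, 9, 1, 4 → best response Safe.
Lab A against Risky: payoffs 14, 17, 19, 1, 5 → best response Novel.
Lab A against Moonshot: payoffs 19, 13, 1, 16, 17 → best response Safe.
Lab B against Safe: payoffs 2, 18, 9, 5 → best response Novel.
Lab B against Incremental: payoffs 18, 16, 10, 8 → best response Incremental.
Lab B against Novel: payoffs 1, 4, 20, 16 → best response Risky.
Lab B against Risky: payoffs 4, 19, 7, 12 → best response Novel.
Lab B against Moonshot: payoffs 11, 17, 8, 16 → best response Novel.
Mutual best responses: (Safe, Novel); (Novel, Risky).

(Safe, Novel); (Novel, Risky)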